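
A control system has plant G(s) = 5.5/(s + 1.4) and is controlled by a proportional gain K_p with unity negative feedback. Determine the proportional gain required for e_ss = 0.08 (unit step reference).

The loop is type 0, so e_ss(step) = 1/(1 + K_pos) with K_pos = K_p·G(0).
G(0) = 3.929. Require 1/(1 + K_p·3.929) = 0.08, so 1 + 3.929·K_p = 12.5.
K_p = (12.5 − 1)/3.929 = 2.93.

K_p = 2.93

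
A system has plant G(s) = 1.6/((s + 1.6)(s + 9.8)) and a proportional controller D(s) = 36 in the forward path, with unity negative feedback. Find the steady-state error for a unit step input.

The loop is type 0. Static position error constant K_pos = D(0)·G(0) = 36·0.102 = 3.673.
Steady-state error to a unit step: e_ss = 1/(1+K_pos) = 1/4.673 = 0.214.

0.214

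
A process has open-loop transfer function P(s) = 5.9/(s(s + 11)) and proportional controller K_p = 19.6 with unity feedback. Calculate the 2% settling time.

From 1 + K_pP(s) = 0: s² + 11s + 115.6 = 0 ⇒ ω_n = 10.75, ζ = 0.5115.
2% settling time T_s ≈ 4/(ζω_n) = 4/5.5 = 0.727 s.

T_s ≈ 0.727 s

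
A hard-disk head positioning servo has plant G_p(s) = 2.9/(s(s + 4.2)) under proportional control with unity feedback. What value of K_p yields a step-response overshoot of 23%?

From %OS = 100·exp(−πζ/√(1−ζ²)) = 23%, ζ = −ln(0.23)/√(π²+ln²(0.23)) = 0.4237.
Characteristic equation s² + 4.2s + 2.9K_p = 0 gives ζ = 4.2/(2√(2.9K_p)).
Setting ζ = 0.4237: √(2.9K_p) = 4.2/(2·0.4237) = 4.956, so K_p = 24.56/2.9 = 8.47.

K_p = 8.47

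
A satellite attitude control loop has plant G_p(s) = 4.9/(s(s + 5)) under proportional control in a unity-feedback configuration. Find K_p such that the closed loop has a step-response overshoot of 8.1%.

From %OS = 100·exp(−πζ/√(1−ζ²)) = 8.1%, ζ = −ln(0.081)/√(π²+ln²(0.081)) = 0.6247.
Characteristic equation s² + 5s + 4.9K_p = 0 gives ζ = 5/(2√(4.9K_p)).
Setting ζ = 0.6247: √(4.9K_p) = 5/(2·0.6247) = 4.002, so K_p = 16.02/4.9 = 3.27.

K_p = 3.27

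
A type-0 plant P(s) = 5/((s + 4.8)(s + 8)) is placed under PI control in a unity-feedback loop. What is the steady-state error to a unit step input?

0

The PI controller's integrator makes the forward path type 1, so e_ss to a step is zero.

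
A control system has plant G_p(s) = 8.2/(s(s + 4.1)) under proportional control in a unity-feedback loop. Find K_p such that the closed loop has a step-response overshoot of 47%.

From %OS = 100·exp(−πζ/√(1−ζ²)) = 47%, ζ = −ln(0.47)/√(π²+ln²(0.47)) = 0.2337.
Characteristic equation s² + 4.1s + 8.2K_p = 0 gives ζ = 4.1/(2√(8.2K_p)).
Setting ζ = 0.2337: √(8.2K_p) = 4.1/(2·0.2337) = 8.773, so K_p = 76.96/8.2 = 9.39.

K_p = 9.39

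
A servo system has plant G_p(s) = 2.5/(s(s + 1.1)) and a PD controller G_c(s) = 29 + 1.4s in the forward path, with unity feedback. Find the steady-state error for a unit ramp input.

0.0152

The loop has one pole at the origin (type 1). Velocity error constant K_v = lim_{s→0} s·G_c(s)G_p(s) = 29·2.5/1.1 = 65.91.
Steady-state error to a unit ramp: e_ss = 1/K_v = 0.0152.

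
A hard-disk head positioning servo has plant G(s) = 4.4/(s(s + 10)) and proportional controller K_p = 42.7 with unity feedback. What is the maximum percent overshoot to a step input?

29.2%

Closed-loop characteristic equation: s² + 10s + 187.9 = 0, so ω_n = 13.71 rad/s and ζ = 10/(2·13.71) = 0.3648.
%OS = 100·exp(−πζ/√(1−ζ²)) = 100·exp(−π·0.3648/√0.8669) = 29.2%.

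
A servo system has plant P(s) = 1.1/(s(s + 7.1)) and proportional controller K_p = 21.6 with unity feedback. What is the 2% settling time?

T_s ≈ 1.13 s

From 1 + K_pP(s) = 0: s² + 7.1s + 23.76 = 0 ⇒ ω_n = 4.874, ζ = 0.7283.
2% settling time T_s ≈ 4/(ζω_n) = 4/3.55 = 1.13 s.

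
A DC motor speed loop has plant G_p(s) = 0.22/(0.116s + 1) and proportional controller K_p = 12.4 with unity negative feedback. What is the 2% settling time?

Closed loop: T(s) = K_p·G_p/(1+K_p·G_p) = 2.728/(0.116s + 1 + 2.728), with pole at s = −(1 + 2.728)/0.116 = −32.14.
τ = 1/32.14 = 0.03112 s, so 2% settling time ≈ 4τ = 0.124 s.

T_s ≈ 0.124 s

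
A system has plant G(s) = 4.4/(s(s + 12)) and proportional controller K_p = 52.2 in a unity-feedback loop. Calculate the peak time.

T_p = 0.226 s

From 1 + K_pG(s) = 0: s² + 12s + 229.7 = 0 ⇒ ω_n = 15.16, ζ = 0.3959.
Damped frequency ω_d = ω_n√(1−ζ²) = 13.92 rad/s, so peak time T_p = π/ω_d = 0.226 s.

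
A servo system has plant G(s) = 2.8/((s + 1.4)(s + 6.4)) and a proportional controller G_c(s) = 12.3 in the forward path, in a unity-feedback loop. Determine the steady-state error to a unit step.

0.206

The loop is type 0. Static position error constant K_pos = G_c(0)·G(0) = 12.3·0.3125 = 3.844.
Steady-state error to a unit step: e_ss = 1/(1+K_pos) = 1/4.844 = 0.206.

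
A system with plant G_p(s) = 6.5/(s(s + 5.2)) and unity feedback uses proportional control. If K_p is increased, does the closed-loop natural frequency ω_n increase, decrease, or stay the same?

increase

ω_n = √(6.5·K_p), which grows with K_p.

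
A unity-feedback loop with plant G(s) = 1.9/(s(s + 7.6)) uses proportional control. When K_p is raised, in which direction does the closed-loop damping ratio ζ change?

decrease

ζ = 7.6/(2√(1.9K_p)); increasing K_p raises the denominator, so ζ falls.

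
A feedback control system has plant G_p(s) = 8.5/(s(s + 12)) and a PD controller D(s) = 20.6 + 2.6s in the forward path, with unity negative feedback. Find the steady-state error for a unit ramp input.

The loop has one pole at the origin (type 1). Velocity error constant K_v = lim_{s→0} s·D(s)G_p(s) = 20.6·8.5/12 = 14.59.
Steady-state error to a unit ramp: e_ss = 1/K_v = 0.0685.

0.0685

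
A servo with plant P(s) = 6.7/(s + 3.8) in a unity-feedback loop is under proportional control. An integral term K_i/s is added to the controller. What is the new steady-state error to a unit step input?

Adding integral action puts a pole at s = 0 in the forward path, raising the system type to 1; a type-1 loop has zero steady-state error to a step.

0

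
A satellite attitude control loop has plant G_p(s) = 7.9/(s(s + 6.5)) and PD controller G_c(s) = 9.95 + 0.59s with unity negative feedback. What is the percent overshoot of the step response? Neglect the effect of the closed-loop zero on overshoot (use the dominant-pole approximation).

Forward path: (9.95 + 0.59s)·7.9/(s(s+6.5)). The closed-loop characteristic equation is s² + (6.5 + 7.9·0.59)s + 7.9·9.95 = 0.
That is s² + 11.16s + 78.61 = 0, so ω_n = 8.866 rad/s and ζ = 11.16/(2·8.866) = 0.6294.
%OS = 100·exp(−πζ/√(1−ζ²)) = 7.85%.

7.85%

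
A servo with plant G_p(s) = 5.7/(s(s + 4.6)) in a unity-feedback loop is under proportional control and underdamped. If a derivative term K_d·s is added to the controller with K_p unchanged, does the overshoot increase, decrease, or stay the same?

decrease

With PD the characteristic equation becomes s² + (a + K·K_d)s + K·K_p = 0; the damping term grows, ζ rises, overshoot falls.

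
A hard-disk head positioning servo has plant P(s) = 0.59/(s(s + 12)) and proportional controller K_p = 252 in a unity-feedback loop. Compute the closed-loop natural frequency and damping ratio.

ω_n = 12.2 rad/s, ζ = 0.492

The closed-loop denominator is s(s+12) + 252·0.59 = s² + 12s + 148.7.
So ω_n² = 148.7 ⇒ ω_n = 12.19 rad/s, and ζ = 12/(2ω_n) = 0.492.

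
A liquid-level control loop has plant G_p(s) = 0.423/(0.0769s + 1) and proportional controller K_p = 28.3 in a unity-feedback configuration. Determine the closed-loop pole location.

s = -168.7

Closed loop: T(s) = K_p·G_p/(1+K_p·G_p) = 11.97/(0.0769s + 1 + 11.97), with pole at s = −(1 + 11.97)/0.0769 = −168.7.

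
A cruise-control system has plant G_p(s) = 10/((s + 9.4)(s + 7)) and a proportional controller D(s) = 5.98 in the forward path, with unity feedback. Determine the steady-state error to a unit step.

0.524

The loop is type 0. Static position error constant K_pos = D(0)·G_p(0) = 5.98·0.152 = 0.9088.
Steady-state error to a unit step: e_ss = 1/(1+K_pos) = 1/1.909 = 0.524.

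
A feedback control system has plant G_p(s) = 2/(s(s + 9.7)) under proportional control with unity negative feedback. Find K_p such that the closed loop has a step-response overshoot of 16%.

From %OS = 100·exp(−πζ/√(1−ζ²)) = 16%, ζ = −ln(0.16)/√(π²+ln²(0.16)) = 0.5039.
Characteristic equation s² + 9.7s + 2K_p = 0 gives ζ = 9.7/(2√(2K_p)).
Setting ζ = 0.5039: √(2K_p) = 9.7/(2·0.5039) = 9.626, so K_p = 92.65/2 = 46.3.

K_p = 46.3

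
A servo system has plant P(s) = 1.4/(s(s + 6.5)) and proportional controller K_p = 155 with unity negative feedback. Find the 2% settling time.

From 1 + K_pP(s) = 0: s² + 6.5s + 217 = 0 ⇒ ω_n = 14.73, ζ = 0.2206.
2% settling time T_s ≈ 4/(ζω_n) = 4/3.25 = 1.23 s.

T_s ≈ 1.23 s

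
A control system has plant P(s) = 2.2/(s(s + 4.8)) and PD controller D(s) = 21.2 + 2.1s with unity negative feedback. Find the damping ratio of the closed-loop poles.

ζ = 0.69

Forward path: (21.2 + 2.1s)·2.2/(s(s+4.8)). The closed-loop characteristic equation is s² + (4.8 + 2.2·2.1)s + 2.2·21.2 = 0.
That is s² + 9.42s + 46.64 = 0, so ω_n = 6.829 rad/s and ζ = 9.42/(2·6.829) = 0.6897.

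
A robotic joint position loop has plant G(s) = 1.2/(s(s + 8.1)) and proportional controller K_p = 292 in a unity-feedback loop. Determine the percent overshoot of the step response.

49.8%

The closed-loop denominator s² + 8.1s + 350.4 gives ω_n = √350.4 = 18.72 and ζ = 8.1/(2ω_n) = 0.2164.
%OS = 100·exp(−πζ/√(1−ζ²)) = 100·exp(−π·0.2164/√0.9532) = 49.8%.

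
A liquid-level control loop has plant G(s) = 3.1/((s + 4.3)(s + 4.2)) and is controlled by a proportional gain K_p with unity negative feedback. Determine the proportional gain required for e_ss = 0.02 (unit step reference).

K_p = 285

For a type-0 loop with proportional control, e_ss = 1/(1 + K_p·G(0)).
G(0) = 0.1717. Require 1/(1 + K_p·0.1717) = 0.02, so 1 + 0.1717·K_p = 50.
K_p = (50 − 1)/0.1717 = 285.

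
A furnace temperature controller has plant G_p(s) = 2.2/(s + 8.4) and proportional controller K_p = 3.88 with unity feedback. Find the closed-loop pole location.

Closed-loop transfer function: T(s) = K_p·G_p(s)/(1 + K_p·G_p(s)) = 8.536/(s + 8.4 + 8.536) = 8.536/(s + 16.94).
The closed-loop pole is at s = −16.94.

s = -16.94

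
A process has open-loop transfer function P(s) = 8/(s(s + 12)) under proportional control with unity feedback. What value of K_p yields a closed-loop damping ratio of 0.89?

K_p = 5.68

Closed-loop characteristic equation: s² + 12s + K_p·8 = 0.
So ω_n = √(8K_p) and 2ζω_n = 12, giving ζ = 12/(2√(8K_p)).
Setting ζ = 0.89: √(8K_p) = 12/(2·0.89) = 6.742, so K_p = 45.45/8 = 5.68.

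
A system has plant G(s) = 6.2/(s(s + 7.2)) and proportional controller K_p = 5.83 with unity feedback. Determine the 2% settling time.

T_s ≈ 1.11 s

The closed-loop denominator s² + 7.2s + 36.15 gives ω_n = √36.15 = 6.012 and ζ = 7.2/(2ω_n) = 0.5988.
2% settling time T_s ≈ 4/(ζω_n) = 4/3.6 = 1.11 s.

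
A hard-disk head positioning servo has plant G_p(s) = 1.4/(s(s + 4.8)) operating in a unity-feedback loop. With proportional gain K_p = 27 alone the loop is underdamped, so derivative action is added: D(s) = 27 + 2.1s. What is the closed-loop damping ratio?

Forward path: (27 + 2.1s)·1.4/(s(s+4.8)). The closed-loop characteristic equation is s² + (4.8 + 1.4·2.1)s + 1.4·27 = 0.
That is s² + 7.74s + 37.8 = 0, so ω_n = 6.148 rad/s and ζ = 7.74/(2·6.148) = 0.6295.

ζ = 0.629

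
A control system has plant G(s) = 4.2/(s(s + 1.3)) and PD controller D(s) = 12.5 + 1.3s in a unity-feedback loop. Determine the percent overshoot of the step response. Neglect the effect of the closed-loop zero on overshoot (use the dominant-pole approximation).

19.1%

Forward path: (12.5 + 1.3s)·4.2/(s(s+1.3)). The closed-loop characteristic equation is s² + (1.3 + 4.2·1.3)s + 4.2·12.5 = 0.
That is s² + 6.76s + 52.5 = 0, so ω_n = 7.246 rad/s and ζ = 6.76/(2·7.246) = 0.4665.
%OS = 100·exp(−πζ/√(1−ζ²)) = 19.1%.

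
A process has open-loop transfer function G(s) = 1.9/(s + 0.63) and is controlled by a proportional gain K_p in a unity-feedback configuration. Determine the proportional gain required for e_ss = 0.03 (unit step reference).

K_p = 10.7

Steady-state error for a unit step on this type-0 loop is 1/(1 + K_p·G(0)).
G(0) = 3.016. Require 1/(1 + K_p·3.016) = 0.03, so 1 + 3.016·K_p = 33.33.
K_p = (33.33 − 1)/3.016 = 10.7.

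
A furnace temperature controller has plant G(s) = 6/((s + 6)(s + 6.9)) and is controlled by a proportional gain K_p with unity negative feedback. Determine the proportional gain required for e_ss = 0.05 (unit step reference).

K_p = 131

Steady-state error for a unit step on this type-0 loop is 1/(1 + K_p·G(0)).
G(0) = 0.1449. Require 1/(1 + K_p·0.1449) = 0.05, so 1 + 0.1449·K_p = 20.
K_p = (20 − 1)/0.1449 = 131.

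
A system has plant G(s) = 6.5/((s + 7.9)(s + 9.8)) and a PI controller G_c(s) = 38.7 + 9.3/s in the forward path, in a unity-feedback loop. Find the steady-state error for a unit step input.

0

The open loop G_c(s)G(s) has a pole at the origin (type 1), so the static position error constant is infinite and e_ss = 1/(1+∞) = 0.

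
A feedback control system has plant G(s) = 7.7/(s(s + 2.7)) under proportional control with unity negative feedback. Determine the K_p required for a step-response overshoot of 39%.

K_p = 2.87

From %OS = 100·exp(−πζ/√(1−ζ²)) = 39%, ζ = −ln(0.39)/√(π²+ln²(0.39)) = 0.2871.
Characteristic equation s² + 2.7s + 7.7K_p = 0 gives ζ = 2.7/(2√(7.7K_p)).
Setting ζ = 0.2871: √(7.7K_p) = 2.7/(2·0.2871) = 4.702, so K_p = 22.11/7.7 = 2.87.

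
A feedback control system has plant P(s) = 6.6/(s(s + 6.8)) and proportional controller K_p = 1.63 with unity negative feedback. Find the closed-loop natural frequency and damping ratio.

The closed-loop denominator is s(s+6.8) + 1.63·6.6 = s² + 6.8s + 10.76.
So ω_n² = 10.76 ⇒ ω_n = 3.28 rad/s, and ζ = 6.8/(2ω_n) = 1.04.

ω_n = 3.28 rad/s, ζ = 1.04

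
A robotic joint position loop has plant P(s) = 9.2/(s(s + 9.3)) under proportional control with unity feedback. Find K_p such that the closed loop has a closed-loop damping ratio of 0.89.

K_p = 2.97

Closed-loop characteristic equation: s² + 9.3s + K_p·9.2 = 0.
So ω_n = √(9.2K_p) and 2ζω_n = 9.3, giving ζ = 9.3/(2√(9.2K_p)).
Setting ζ = 0.89: √(9.2K_p) = 9.3/(2·0.89) = 5.225, so K_p = 27.3/9.2 = 2.97.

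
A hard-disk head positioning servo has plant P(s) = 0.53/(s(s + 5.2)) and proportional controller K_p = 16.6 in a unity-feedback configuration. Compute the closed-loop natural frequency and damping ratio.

ω_n = 2.97 rad/s, ζ = 0.877

The closed-loop denominator is s(s+5.2) + 16.6·0.53 = s² + 5.2s + 8.798.
Matching s² + 2ζω_n s + ω_n²: ω_n = √8.798 = 2.966 rad/s and 2ζω_n = 5.2, so ζ = 5.2/(2·2.966) = 0.877.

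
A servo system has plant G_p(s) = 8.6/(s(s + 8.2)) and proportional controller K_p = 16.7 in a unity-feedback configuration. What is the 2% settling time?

Closed-loop characteristic equation: s² + 8.2s + 143.6 = 0, so ω_n = 11.98 rad/s and ζ = 8.2/(2·11.98) = 0.3421.
2% settling time T_s ≈ 4/(ζω_n) = 4/4.1 = 0.976 s.

T_s ≈ 0.976 s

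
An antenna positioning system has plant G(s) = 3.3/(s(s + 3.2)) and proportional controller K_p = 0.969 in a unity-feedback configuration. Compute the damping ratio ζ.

ζ = 0.895

With unity feedback the closed-loop characteristic equation is s² + 3.2s + 0.969·3.3 = s² + 3.2s + 3.198 = 0.
Matching s² + 2ζω_n s + ω_n²: ω_n = √3.198 = 1.788 rad/s and 2ζω_n = 3.2, so ζ = 3.2/(2·1.788) = 0.895.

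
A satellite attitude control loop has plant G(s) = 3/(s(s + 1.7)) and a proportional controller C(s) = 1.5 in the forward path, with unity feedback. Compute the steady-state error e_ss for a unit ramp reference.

The loop has one pole at the origin (type 1). Velocity error constant K_v = lim_{s→0} s·C(s)G(s) = 1.5·3/1.7 = 2.647.
Steady-state error to a unit ramp: e_ss = 1/K_v = 0.378.

0.378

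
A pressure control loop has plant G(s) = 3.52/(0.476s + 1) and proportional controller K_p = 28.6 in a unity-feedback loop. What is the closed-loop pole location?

Closed loop: T(s) = K_p·G/(1+K_p·G) = 100.7/(0.476s + 1 + 100.7), with pole at s = −(1 + 100.7)/0.476 = −213.6.

s = -213.6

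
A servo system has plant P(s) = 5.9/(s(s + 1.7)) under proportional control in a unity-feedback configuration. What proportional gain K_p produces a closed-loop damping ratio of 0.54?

K_p = 0.42

Closed-loop characteristic equation: s² + 1.7s + K_p·5.9 = 0.
So ω_n = √(5.9K_p) and 2ζω_n = 1.7, giving ζ = 1.7/(2√(5.9K_p)).
Setting ζ = 0.54: √(5.9K_p) = 1.7/(2·0.54) = 1.574, so K_p = 2.478/5.9 = 0.42.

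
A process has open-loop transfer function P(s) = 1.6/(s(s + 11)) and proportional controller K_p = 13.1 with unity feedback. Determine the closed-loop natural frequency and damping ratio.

1 + K_p·P(s) = 0 gives s² + 11s + 20.96 = 0.
So ω_n² = 20.96 ⇒ ω_n = 4.578 rad/s, and ζ = 11/(2ω_n) = 1.2.

ω_n = 4.58 rad/s, ζ = 1.2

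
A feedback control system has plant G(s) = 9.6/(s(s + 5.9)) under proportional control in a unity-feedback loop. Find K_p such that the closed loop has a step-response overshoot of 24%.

K_p = 5.3

From %OS = 100·exp(−πζ/√(1−ζ²)) = 24%, ζ = −ln(0.24)/√(π²+ln²(0.24)) = 0.4136.
Characteristic equation s² + 5.9s + 9.6K_p = 0 gives ζ = 5.9/(2√(9.6K_p)).
Setting ζ = 0.4136: √(9.6K_p) = 5.9/(2·0.4136) = 7.133, so K_p = 50.87/9.6 = 5.3.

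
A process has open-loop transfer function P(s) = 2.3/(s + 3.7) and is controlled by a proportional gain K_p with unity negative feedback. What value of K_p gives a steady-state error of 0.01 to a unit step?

K_p = 159

For a type-0 loop with proportional control, e_ss = 1/(1 + K_p·P(0)).
P(0) = 0.6216. Require 1/(1 + K_p·0.6216) = 0.01, so 1 + 0.6216·K_p = 100.
K_p = (100 − 1)/0.6216 = 159.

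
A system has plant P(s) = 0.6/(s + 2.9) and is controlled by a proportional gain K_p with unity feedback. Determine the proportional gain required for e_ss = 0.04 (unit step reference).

K_p = 116

For a type-0 loop with proportional control, e_ss = 1/(1 + K_p·P(0)).
P(0) = 0.2069. Require 1/(1 + K_p·0.2069) = 0.04, so 1 + 0.2069·K_p = 25.
K_p = (25 − 1)/0.2069 = 116.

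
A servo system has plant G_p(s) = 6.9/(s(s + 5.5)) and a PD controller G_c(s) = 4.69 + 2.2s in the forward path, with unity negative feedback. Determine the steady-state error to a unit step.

The open loop G_c(s)G_p(s) has a pole at the origin (type 1), so the static position error constant is infinite and e_ss = 1/(1+∞) = 0.

0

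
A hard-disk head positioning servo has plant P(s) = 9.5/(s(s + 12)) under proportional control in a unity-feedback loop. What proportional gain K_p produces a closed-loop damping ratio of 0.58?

K_p = 11.3

Closed-loop characteristic equation: s² + 12s + K_p·9.5 = 0.
So ω_n = √(9.5K_p) and 2ζω_n = 12, giving ζ = 12/(2√(9.5K_p)).
Setting ζ = 0.58: √(9.5K_p) = 12/(2·0.58) = 10.34, so K_p = 107/9.5 = 11.3.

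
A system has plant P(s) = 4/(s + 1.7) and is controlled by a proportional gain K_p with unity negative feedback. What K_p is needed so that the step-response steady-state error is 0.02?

For a type-0 loop with proportional control, e_ss = 1/(1 + K_p·P(0)).
P(0) = 2.353. Require 1/(1 + K_p·2.353) = 0.02, so 1 + 2.353·K_p = 50.
K_p = (50 − 1)/2.353 = 20.8.

K_p = 20.8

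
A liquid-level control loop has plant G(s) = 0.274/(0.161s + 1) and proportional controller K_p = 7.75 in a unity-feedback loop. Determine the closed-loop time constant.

Closed loop: T(s) = K_p·G/(1+K_p·G) = 2.123/(0.161s + 1 + 2.123), with pole at s = −(1 + 2.123)/0.161 = −19.4.
Closed-loop time constant τ = 1/19.4 = 0.0515 s.

τ = 0.0515 s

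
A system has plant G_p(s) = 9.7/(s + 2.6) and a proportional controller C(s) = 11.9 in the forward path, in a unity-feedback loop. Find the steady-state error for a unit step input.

The loop is type 0. Static position error constant K_pos = C(0)·G_p(0) = 11.9·3.731 = 44.4.
Steady-state error to a unit step: e_ss = 1/(1+K_pos) = 1/45.4 = 0.022.

0.022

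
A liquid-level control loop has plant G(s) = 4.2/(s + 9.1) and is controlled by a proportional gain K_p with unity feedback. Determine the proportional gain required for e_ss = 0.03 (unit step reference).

Steady-state error for a unit step on this type-0 loop is 1/(1 + K_p·G(0)).
G(0) = 0.4615. Require 1/(1 + K_p·0.4615) = 0.03, so 1 + 0.4615·K_p = 33.33.
K_p = (33.33 − 1)/0.4615 = 70.1.

K_p = 70.1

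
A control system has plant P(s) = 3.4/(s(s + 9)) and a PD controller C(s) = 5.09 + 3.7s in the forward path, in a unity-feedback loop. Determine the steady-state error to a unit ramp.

0.52

The loop has one pole at the origin (type 1). Velocity error constant K_v = lim_{s→0} s·C(s)P(s) = 5.09·3.4/9 = 1.923.
Steady-state error to a unit ramp: e_ss = 1/K_v = 0.52.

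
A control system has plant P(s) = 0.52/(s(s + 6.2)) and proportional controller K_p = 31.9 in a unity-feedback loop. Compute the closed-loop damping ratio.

ζ = 0.761

With unity feedback the closed-loop characteristic equation is s² + 6.2s + 31.9·0.52 = s² + 6.2s + 16.59 = 0.
Matching s² + 2ζω_n s + ω_n²: ω_n = √16.59 = 4.073 rad/s and 2ζω_n = 6.2, so ζ = 6.2/(2·4.073) = 0.761.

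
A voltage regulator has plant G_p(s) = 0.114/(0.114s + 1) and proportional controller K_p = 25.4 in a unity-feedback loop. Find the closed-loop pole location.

Closed loop: T(s) = K_p·G_p/(1+K_p·G_p) = 2.896/(0.114s + 1 + 2.896), with pole at s = −(1 + 2.896)/0.114 = −34.17.

s = -34.17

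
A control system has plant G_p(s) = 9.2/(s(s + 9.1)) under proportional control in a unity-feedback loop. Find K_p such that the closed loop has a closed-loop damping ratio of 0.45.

Closed-loop characteristic equation: s² + 9.1s + K_p·9.2 = 0.
So ω_n = √(9.2K_p) and 2ζω_n = 9.1, giving ζ = 9.1/(2√(9.2K_p)).
Setting ζ = 0.45: √(9.2K_p) = 9.1/(2·0.45) = 10.11, so K_p = 102.2/9.2 = 11.1.

K_p = 11.1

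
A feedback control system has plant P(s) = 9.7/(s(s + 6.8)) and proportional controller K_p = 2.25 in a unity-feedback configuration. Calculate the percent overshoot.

3.57%

Closed-loop characteristic equation: s² + 6.8s + 21.82 = 0, so ω_n = 4.672 rad/s and ζ = 6.8/(2·4.672) = 0.7278.
%OS = 100·exp(−πζ/√(1−ζ²)) = 100·exp(−π·0.7278/√0.4703) = 3.57%.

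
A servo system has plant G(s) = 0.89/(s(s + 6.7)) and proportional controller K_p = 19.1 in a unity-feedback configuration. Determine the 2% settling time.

The closed-loop denominator s² + 6.7s + 17 gives ω_n = √17 = 4.123 and ζ = 6.7/(2ω_n) = 0.8125.
2% settling time T_s ≈ 4/(ζω_n) = 4/3.35 = 1.19 s.

T_s ≈ 1.19 s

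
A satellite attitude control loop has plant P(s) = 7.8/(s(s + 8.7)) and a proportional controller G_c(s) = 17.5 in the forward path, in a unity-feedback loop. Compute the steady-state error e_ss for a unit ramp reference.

The loop has one pole at the origin (type 1). Velocity error constant K_v = lim_{s→0} s·G_c(s)P(s) = 17.5·7.8/8.7 = 15.69.
Steady-state error to a unit ramp: e_ss = 1/K_v = 0.0637.

0.0637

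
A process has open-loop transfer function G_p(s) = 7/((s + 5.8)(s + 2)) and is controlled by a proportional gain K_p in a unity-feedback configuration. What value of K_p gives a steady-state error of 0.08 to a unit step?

Steady-state error for a unit step on this type-0 loop is 1/(1 + K_p·G_p(0)).
G_p(0) = 0.6034. Require 1/(1 + K_p·0.6034) = 0.08, so 1 + 0.6034·K_p = 12.5.
K_p = (12.5 − 1)/0.6034 = 19.1.

K_p = 19.1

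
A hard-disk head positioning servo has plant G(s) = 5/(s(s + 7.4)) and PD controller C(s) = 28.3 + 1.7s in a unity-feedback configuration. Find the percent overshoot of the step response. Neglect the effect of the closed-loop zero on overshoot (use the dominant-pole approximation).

5.95%

Forward path: (28.3 + 1.7s)·5/(s(s+7.4)). The closed-loop characteristic equation is s² + (7.4 + 5·1.7)s + 5·28.3 = 0.
That is s² + 15.9s + 141.5 = 0, so ω_n = 11.9 rad/s and ζ = 15.9/(2·11.9) = 0.6683.
%OS = 100·exp(−πζ/√(1−ζ²)) = 5.95%.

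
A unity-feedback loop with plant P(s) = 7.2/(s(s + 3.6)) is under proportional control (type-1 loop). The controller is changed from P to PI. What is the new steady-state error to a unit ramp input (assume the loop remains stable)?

0

The integrator raises the loop to type 2, so K_v → ∞ and e_ss to a ramp is zero.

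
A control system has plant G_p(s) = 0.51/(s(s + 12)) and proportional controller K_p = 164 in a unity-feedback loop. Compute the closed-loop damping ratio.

With unity feedback the closed-loop characteristic equation is s² + 12s + 164·0.51 = s² + 12s + 83.64 = 0.
So ω_n² = 83.64 ⇒ ω_n = 9.145 rad/s, and ζ = 12/(2ω_n) = 0.656.

ζ = 0.656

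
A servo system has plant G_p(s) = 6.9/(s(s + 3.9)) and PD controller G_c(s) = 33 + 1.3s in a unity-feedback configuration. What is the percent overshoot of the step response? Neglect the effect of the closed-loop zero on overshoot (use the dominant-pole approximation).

22.7%

Forward path: (33 + 1.3s)·6.9/(s(s+3.9)). The closed-loop characteristic equation is s² + (3.9 + 6.9·1.3)s + 6.9·33 = 0.
That is s² + 12.87s + 227.7 = 0, so ω_n = 15.09 rad/s and ζ = 12.87/(2·15.09) = 0.4264.
%OS = 100·exp(−πζ/√(1−ζ²)) = 22.7%.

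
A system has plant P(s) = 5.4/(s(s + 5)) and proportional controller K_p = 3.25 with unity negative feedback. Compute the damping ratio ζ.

ζ = 0.597

With unity feedback the closed-loop characteristic equation is s² + 5s + 3.25·5.4 = s² + 5s + 17.55 = 0.
So ω_n² = 17.55 ⇒ ω_n = 4.189 rad/s, and ζ = 5/(2ω_n) = 0.597.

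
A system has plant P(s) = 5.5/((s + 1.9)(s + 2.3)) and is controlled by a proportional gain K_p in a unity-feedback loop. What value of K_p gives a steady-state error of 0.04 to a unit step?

Steady-state error for a unit step on this type-0 loop is 1/(1 + K_p·P(0)).
P(0) = 1.259. Require 1/(1 + K_p·1.259) = 0.04, so 1 + 1.259·K_p = 25.
K_p = (25 − 1)/1.259 = 19.1.

K_p = 19.1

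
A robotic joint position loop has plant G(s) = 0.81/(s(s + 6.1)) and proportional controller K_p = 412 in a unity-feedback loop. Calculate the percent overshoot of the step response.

The closed-loop denominator s² + 6.1s + 333.7 gives ω_n = √333.7 = 18.27 and ζ = 6.1/(2ω_n) = 0.167.
%OS = 100·exp(−πζ/√(1−ζ²)) = 100·exp(−π·0.167/√0.9721) = 58.7%.

58.7%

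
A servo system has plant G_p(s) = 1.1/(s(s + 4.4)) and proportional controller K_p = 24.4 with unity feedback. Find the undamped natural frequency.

ω_n = 5.18 rad/s

1 + K_p·G_p(s) = 0 gives s² + 4.4s + 26.84 = 0.
So ω_n² = 26.84 ⇒ ω_n = 5.181 rad/s, and ζ = 4.4/(2ω_n) = 0.425.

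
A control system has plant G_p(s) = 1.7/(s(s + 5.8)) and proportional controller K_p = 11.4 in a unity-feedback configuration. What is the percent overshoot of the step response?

6.39%

From 1 + K_pG_p(s) = 0: s² + 5.8s + 19.38 = 0 ⇒ ω_n = 4.402, ζ = 0.6588.
%OS = 100·exp(−πζ/√(1−ζ²)) = 100·exp(−π·0.6588/√0.566) = 6.39%.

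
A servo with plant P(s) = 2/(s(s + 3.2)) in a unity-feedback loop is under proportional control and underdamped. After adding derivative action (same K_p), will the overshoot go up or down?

decrease

With PD the characteristic equation becomes s² + (a + K·K_d)s + K·K_p = 0; the damping term grows, ζ rises, overshoot falls.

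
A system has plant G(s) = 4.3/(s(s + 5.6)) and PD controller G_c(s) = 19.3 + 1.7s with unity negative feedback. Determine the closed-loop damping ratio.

ζ = 0.709

Forward path: (19.3 + 1.7s)·4.3/(s(s+5.6)). The closed-loop characteristic equation is s² + (5.6 + 4.3·1.7)s + 4.3·19.3 = 0.
That is s² + 12.91s + 82.99 = 0, so ω_n = 9.11 rad/s and ζ = 12.91/(2·9.11) = 0.7086.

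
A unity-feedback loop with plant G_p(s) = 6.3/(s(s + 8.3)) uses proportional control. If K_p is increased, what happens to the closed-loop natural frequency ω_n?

ω_n = √(6.3·K_p), which grows with K_p.

increase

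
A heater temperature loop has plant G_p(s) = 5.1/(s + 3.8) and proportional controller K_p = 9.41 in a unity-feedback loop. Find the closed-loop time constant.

Closed-loop transfer function: T(s) = K_p·G_p(s)/(1 + K_p·G_p(s)) = 47.99/(s + 3.8 + 47.99) = 47.99/(s + 51.79).
Time constant τ = 1/51.79 = 0.0193 s.

τ = 0.0193 s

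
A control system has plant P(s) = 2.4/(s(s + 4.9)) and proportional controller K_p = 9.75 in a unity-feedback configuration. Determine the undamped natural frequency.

ω_n = 4.84 rad/s

With unity feedback the closed-loop characteristic equation is s² + 4.9s + 9.75·2.4 = s² + 4.9s + 23.4 = 0.
So ω_n² = 23.4 ⇒ ω_n = 4.837 rad/s, and ζ = 4.9/(2ω_n) = 0.506.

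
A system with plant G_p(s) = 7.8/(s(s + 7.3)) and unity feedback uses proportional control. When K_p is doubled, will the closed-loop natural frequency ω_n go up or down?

increase

ω_n = √(7.8·K_p), which grows with K_p.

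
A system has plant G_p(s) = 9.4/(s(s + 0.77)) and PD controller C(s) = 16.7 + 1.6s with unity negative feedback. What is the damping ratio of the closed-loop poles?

Forward path: (16.7 + 1.6s)·9.4/(s(s+0.77)). The closed-loop characteristic equation is s² + (0.77 + 9.4·1.6)s + 9.4·16.7 = 0.
That is s² + 15.81s + 157 = 0, so ω_n = 12.53 rad/s and ζ = 15.81/(2·12.53) = 0.6309.

ζ = 0.631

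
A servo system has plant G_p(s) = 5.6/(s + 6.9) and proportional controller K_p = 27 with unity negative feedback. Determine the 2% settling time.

T_s ≈ 0.0253 s

Closed-loop transfer function: T(s) = K_p·G_p(s)/(1 + K_p·G_p(s)) = 151.2/(s + 6.9 + 151.2) = 151.2/(s + 158.1).
Time constant τ = 1/158.1 = 0.006325 s, so the 2% settling time is about 4τ = 0.0253 s.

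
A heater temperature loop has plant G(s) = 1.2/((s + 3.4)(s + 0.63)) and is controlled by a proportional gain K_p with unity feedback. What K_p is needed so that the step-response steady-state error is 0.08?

K_p = 20.5

Steady-state error for a unit step on this type-0 loop is 1/(1 + K_p·G(0)).
G(0) = 0.5602. Require 1/(1 + K_p·0.5602) = 0.08, so 1 + 0.5602·K_p = 12.5.
K_p = (12.5 − 1)/0.5602 = 20.5.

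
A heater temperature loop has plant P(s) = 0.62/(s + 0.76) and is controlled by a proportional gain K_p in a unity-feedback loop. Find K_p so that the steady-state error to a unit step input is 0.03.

K_p = 39.6

For a type-0 loop with proportional control, e_ss = 1/(1 + K_p·P(0)).
P(0) = 0.8158. Require 1/(1 + K_p·0.8158) = 0.03, so 1 + 0.8158·K_p = 33.33.
K_p = (33.33 − 1)/0.8158 = 39.6.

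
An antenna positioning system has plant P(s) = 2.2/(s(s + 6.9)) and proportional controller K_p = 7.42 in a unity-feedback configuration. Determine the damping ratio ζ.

ζ = 0.854

The closed-loop denominator is s(s+6.9) + 7.42·2.2 = s² + 6.9s + 16.32.
So ω_n² = 16.32 ⇒ ω_n = 4.04 rad/s, and ζ = 6.9/(2ω_n) = 0.854.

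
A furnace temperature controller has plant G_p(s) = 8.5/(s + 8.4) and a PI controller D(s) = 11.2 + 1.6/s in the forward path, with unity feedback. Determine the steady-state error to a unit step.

0

The open loop D(s)G_p(s) has a pole at the origin (type 1), so the static position error constant is infinite and e_ss = 1/(1+∞) = 0.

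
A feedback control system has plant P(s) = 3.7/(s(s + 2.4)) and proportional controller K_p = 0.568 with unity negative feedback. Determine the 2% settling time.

The closed-loop denominator s² + 2.4s + 2.102 gives ω_n = √2.102 = 1.45 and ζ = 2.4/(2ω_n) = 0.8278.
2% settling time T_s ≈ 4/(ζω_n) = 4/1.2 = 3.33 s.

T_s ≈ 3.33 s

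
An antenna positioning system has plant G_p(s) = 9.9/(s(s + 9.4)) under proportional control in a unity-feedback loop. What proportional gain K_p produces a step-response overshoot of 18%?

From %OS = 100·exp(−πζ/√(1−ζ²)) = 18%, ζ = −ln(0.18)/√(π²+ln²(0.18)) = 0.4791.
Characteristic equation s² + 9.4s + 9.9K_p = 0 gives ζ = 9.4/(2√(9.9K_p)).
Setting ζ = 0.4791: √(9.9K_p) = 9.4/(2·0.4791) = 9.81, so K_p = 96.23/9.9 = 9.72.

K_p = 9.72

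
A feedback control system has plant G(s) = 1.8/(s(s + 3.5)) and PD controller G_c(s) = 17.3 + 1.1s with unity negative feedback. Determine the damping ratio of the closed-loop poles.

ζ = 0.491

Forward path: (17.3 + 1.1s)·1.8/(s(s+3.5)). The closed-loop characteristic equation is s² + (3.5 + 1.8·1.1)s + 1.8·17.3 = 0.
That is s² + 5.48s + 31.14 = 0, so ω_n = 5.58 rad/s and ζ = 5.48/(2·5.58) = 0.491.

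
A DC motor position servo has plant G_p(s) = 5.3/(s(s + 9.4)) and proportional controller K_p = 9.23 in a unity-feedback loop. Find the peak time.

T_p = 0.607 s

The closed-loop denominator s² + 9.4s + 48.92 gives ω_n = √48.92 = 6.994 and ζ = 9.4/(2ω_n) = 0.672.
Damped frequency ω_d = ω_n√(1−ζ²) = 5.18 rad/s, so peak time T_p = π/ω_d = 0.607 s.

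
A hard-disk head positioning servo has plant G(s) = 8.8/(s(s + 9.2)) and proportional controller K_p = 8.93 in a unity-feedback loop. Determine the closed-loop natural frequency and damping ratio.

ω_n = 8.86 rad/s, ζ = 0.519

With unity feedback the closed-loop characteristic equation is s² + 9.2s + 8.93·8.8 = s² + 9.2s + 78.58 = 0.
So ω_n² = 78.58 ⇒ ω_n = 8.865 rad/s, and ζ = 9.2/(2ω_n) = 0.519.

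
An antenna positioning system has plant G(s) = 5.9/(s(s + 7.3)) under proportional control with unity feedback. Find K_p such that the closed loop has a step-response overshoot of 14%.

K_p = 8.02

From %OS = 100·exp(−πζ/√(1−ζ²)) = 14%, ζ = −ln(0.14)/√(π²+ln²(0.14)) = 0.5305.
Characteristic equation s² + 7.3s + 5.9K_p = 0 gives ζ = 7.3/(2√(5.9K_p)).
Setting ζ = 0.5305: √(5.9K_p) = 7.3/(2·0.5305) = 6.88, so K_p = 47.34/5.9 = 8.02.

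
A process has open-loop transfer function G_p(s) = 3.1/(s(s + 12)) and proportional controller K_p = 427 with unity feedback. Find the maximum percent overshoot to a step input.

The closed-loop denominator s² + 12s + 1324 gives ω_n = √1324 = 36.38 and ζ = 12/(2ω_n) = 0.1649.
%OS = 100·exp(−πζ/√(1−ζ²)) = 100·exp(−π·0.1649/√0.9728) = 59.1%.

59.1%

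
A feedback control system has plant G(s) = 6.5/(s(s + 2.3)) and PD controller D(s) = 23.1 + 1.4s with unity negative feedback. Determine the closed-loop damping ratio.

ζ = 0.465

Forward path: (23.1 + 1.4s)·6.5/(s(s+2.3)). The closed-loop characteristic equation is s² + (2.3 + 6.5·1.4)s + 6.5·23.1 = 0.
That is s² + 11.4s + 150.2 = 0, so ω_n = 12.25 rad/s and ζ = 11.4/(2·12.25) = 0.4652.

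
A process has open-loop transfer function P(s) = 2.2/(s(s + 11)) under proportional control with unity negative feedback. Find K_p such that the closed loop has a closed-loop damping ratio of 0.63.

Closed-loop characteristic equation: s² + 11s + K_p·2.2 = 0.
So ω_n = √(2.2K_p) and 2ζω_n = 11, giving ζ = 11/(2√(2.2K_p)).
Setting ζ = 0.63: √(2.2K_p) = 11/(2·0.63) = 8.73, so K_p = 76.22/2.2 = 34.6.

K_p = 34.6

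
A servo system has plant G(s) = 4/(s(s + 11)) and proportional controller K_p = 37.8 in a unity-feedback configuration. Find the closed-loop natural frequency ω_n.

ω_n = 12.3 rad/s

The closed-loop denominator is s(s+11) + 37.8·4 = s² + 11s + 151.2.
Matching s² + 2ζω_n s + ω_n²: ω_n = √151.2 = 12.3 rad/s and 2ζω_n = 11, so ζ = 11/(2·12.3) = 0.447.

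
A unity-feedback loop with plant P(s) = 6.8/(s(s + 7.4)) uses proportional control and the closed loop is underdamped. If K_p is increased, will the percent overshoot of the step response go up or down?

ζ = 7.4/(2√(6.8K_p)) decreases as K_p grows; lower damping means more overshoot.

increase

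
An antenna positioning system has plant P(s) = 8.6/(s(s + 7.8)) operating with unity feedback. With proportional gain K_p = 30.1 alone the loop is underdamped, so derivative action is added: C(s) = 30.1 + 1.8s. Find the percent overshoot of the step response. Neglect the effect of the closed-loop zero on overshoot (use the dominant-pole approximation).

3.72%

Forward path: (30.1 + 1.8s)·8.6/(s(s+7.8)). The closed-loop characteristic equation is s² + (7.8 + 8.6·1.8)s + 8.6·30.1 = 0.
That is s² + 23.28s + 258.9 = 0, so ω_n = 16.09 rad/s and ζ = 23.28/(2·16.09) = 0.7235.
%OS = 100·exp(−πζ/√(1−ζ²)) = 3.72%.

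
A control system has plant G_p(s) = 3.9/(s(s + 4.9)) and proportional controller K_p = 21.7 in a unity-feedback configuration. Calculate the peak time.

T_p = 0.354 s

The closed-loop denominator s² + 4.9s + 84.63 gives ω_n = √84.63 = 9.199 and ζ = 4.9/(2ω_n) = 0.2663.
Damped frequency ω_d = ω_n√(1−ζ²) = 8.867 rad/s, so peak time T_p = π/ω_d = 0.354 s.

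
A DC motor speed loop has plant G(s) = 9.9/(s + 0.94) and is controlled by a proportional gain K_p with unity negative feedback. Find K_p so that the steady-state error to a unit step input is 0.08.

K_p = 1.09

The loop is type 0, so e_ss(step) = 1/(1 + K_pos) with K_pos = K_p·G(0).
G(0) = 10.53. Require 1/(1 + K_p·10.53) = 0.08, so 1 + 10.53·K_p = 12.5.
K_p = (12.5 − 1)/10.53 = 1.09.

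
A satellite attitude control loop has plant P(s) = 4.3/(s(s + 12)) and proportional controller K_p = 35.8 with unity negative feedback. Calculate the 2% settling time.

T_s ≈ 0.667 s

From 1 + K_pP(s) = 0: s² + 12s + 153.9 = 0 ⇒ ω_n = 12.41, ζ = 0.4836.
2% settling time T_s ≈ 4/(ζω_n) = 4/6 = 0.667 s.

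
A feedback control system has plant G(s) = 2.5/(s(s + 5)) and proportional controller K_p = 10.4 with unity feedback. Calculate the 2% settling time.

T_s ≈ 1.6 s

From 1 + K_pG(s) = 0: s² + 5s + 26 = 0 ⇒ ω_n = 5.099, ζ = 0.4903.
2% settling time T_s ≈ 4/(ζω_n) = 4/2.5 = 1.6 s.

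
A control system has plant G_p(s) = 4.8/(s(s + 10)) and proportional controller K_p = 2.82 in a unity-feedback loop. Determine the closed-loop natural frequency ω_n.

1 + K_p·G_p(s) = 0 gives s² + 10s + 13.54 = 0.
Matching s² + 2ζω_n s + ω_n²: ω_n = √13.54 = 3.679 rad/s and 2ζω_n = 10, so ζ = 10/(2·3.679) = 1.36.

ω_n = 3.68 rad/s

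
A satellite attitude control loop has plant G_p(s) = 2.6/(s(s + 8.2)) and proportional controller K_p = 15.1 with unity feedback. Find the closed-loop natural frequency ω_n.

ω_n = 6.27 rad/s

1 + K_p·G_p(s) = 0 gives s² + 8.2s + 39.26 = 0.
Matching s² + 2ζω_n s + ω_n²: ω_n = √39.26 = 6.266 rad/s and 2ζω_n = 8.2, so ζ = 8.2/(2·6.266) = 0.654.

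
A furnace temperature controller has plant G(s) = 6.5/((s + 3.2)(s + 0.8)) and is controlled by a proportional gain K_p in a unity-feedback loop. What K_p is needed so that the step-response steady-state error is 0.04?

K_p = 9.45

For a type-0 loop with proportional control, e_ss = 1/(1 + K_p·G(0)).
G(0) = 2.539. Require 1/(1 + K_p·2.539) = 0.04, so 1 + 2.539·K_p = 25.
K_p = (25 − 1)/2.539 = 9.45.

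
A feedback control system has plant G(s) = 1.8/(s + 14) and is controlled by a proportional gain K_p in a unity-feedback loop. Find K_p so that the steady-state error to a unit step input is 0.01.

For a type-0 loop with proportional control, e_ss = 1/(1 + K_p·G(0)).
G(0) = 0.1286. Require 1/(1 + K_p·0.1286) = 0.01, so 1 + 0.1286·K_p = 100.
K_p = (100 − 1)/0.1286 = 770.

K_p = 770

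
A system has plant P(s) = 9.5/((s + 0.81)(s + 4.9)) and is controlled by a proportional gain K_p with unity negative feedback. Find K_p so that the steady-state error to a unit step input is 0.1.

K_p = 3.76

For a type-0 loop with proportional control, e_ss = 1/(1 + K_p·P(0)).
P(0) = 2.394. Require 1/(1 + K_p·2.394) = 0.1, so 1 + 2.394·K_p = 10.
K_p = (10 − 1)/2.394 = 3.76.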